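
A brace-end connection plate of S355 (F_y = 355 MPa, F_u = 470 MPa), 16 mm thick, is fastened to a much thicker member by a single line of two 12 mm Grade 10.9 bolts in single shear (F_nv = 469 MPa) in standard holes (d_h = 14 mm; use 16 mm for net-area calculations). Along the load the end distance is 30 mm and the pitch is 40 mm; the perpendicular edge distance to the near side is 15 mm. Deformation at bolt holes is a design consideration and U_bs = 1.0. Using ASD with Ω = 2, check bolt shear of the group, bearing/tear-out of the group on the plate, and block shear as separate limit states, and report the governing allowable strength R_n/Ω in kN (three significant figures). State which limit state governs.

Bolt shear: A_b = π·12²/4 = 113.1 mm²; R_n = 469 × 113.1 × 2 × 1 / 1000 = 106.1 kN → 106.1 / 2 = 53 kN.
Bearing: edge l_c = 23, r_n = 207.6 kN; interior l_c = 26, r_n = 216.6 kN; R_n = 207.6 + 1·216.6 = 424.1 kN → 212 kN.
Block shear: A_gv = 1120, A_nv = 736, A_nt = 112 mm²; R_n = min(0.6F_uA_nv, 0.6F_yA_gv) + U_bs·F_u·A_nt = 260.2 kN → 130 kN.
Bolt shear governs: 53 kN.

53 kN (bolt shear governs)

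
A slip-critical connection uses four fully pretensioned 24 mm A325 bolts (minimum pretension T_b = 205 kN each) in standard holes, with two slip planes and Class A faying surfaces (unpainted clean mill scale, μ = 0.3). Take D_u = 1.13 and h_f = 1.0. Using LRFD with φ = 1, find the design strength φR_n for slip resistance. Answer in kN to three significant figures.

R_n = μ · D_u · h_f · T_b · n_s · n_b = 0.3 × 1.13 × 1.0 × 205 × 2 × 4 = 556 kN.
Design strength φR_n = 1 × 556 = 556 kN.

556 kN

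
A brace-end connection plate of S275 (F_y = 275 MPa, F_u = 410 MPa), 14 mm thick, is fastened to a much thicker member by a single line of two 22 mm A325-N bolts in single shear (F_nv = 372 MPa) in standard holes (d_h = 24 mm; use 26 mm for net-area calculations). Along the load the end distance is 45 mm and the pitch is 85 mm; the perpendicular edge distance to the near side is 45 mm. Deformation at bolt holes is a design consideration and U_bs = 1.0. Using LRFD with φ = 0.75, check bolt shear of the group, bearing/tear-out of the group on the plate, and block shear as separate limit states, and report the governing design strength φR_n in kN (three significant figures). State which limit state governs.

212 kN (bolt shear governs)

Bolt shear: A_b = π·22²/4 = 380.1 mm²; R_n = 372 × 380.1 × 2 × 1 / 1000 = 282.8 kN → 0.75 × 282.8 = 212 kN.
Bearing: edge l_c = 33, r_n = 227.3 kN; interior l_c = 61, r_n = 303.1 kN; R_n = 227.3 + 1·303.1 = 530.4 kN → 398 kN.
Block shear: A_gv = 1820, A_nv = 1274, A_nt = 448 mm²; R_n = min(0.6F_uA_nv, 0.6F_yA_gv) + U_bs·F_u·A_nt = 484 kN → 363 kN.
Bolt shear governs: 212 kN.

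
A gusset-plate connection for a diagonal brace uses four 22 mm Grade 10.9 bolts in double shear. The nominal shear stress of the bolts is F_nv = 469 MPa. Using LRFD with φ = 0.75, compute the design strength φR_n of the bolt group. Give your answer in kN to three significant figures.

1070 kN

A_b = π × 22² / 4 = 380.1 mm².
R_n = F_nv · A_b · n · n_s = 469 × 380.1 × 4 × 2 / 1000 = 1426 kN.
Design strength φR_n = 0.75 × 1426 = 1070 kN.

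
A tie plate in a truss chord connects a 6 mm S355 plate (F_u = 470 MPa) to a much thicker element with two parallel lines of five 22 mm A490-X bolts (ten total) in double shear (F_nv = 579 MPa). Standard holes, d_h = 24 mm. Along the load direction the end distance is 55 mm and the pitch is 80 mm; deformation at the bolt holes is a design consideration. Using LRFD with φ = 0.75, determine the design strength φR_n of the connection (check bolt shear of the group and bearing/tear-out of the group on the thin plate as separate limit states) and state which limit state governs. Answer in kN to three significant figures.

1110 kN (bearing governs)

Bolt shear: A_b = π·22²/4 = 380.1 mm²; R_n = 579 × 380.1 × 10 × 2 / 1000 = 4402 kN → 0.75 × 4402 = 3300 kN.
Bearing (1.2 l_c t F_u ≤ 2.4 d t F_u): upper limit = 2.4·22·6·470 / 1000 = 148.9 kN.
  Edge l_c = 55 − 24/2 = 43 → r_n = 145.5 kN; interior l_c = 80 − 24 = 56 → r_n = 148.9 kN.
  R_n,bearing = 2·145.5 + 8·148.9 = 1482 kN → 0.75 × 1482 = 1110 kN.
Bearing governs: 1110 kN.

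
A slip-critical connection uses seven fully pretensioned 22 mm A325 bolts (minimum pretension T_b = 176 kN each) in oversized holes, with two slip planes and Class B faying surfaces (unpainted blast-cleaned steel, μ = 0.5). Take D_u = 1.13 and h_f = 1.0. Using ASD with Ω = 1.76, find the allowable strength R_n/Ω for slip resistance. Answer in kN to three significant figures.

R_n = μ · D_u · h_f · T_b · n_s · n_b = 0.5 × 1.13 × 1.0 × 176 × 2 × 7 = 1392 kN.
Allowable strength R_n/Ω = 1392 / 1.76 = 791 kN.

791 kN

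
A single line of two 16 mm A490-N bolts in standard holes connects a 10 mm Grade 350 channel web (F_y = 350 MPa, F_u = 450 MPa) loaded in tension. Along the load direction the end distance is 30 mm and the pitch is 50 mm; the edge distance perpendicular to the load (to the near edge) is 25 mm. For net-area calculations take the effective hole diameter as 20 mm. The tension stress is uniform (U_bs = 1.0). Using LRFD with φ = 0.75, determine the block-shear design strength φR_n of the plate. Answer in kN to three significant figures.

152 kN

Shear plane L_v = 30 + 1·50 = 80 mm; A_gv = 80 × 10 = 800 mm².
A_nv = (80 − 1.5·20) × 10 = 500 mm².
A_nt = (25 − 0.5·20) × 10 = 150 mm².
0.6 F_u A_nv = 135 kN; 0.6 F_y A_gv = 168 kN → shear rupture governs the shear term.
R_n = 135 + 1.0 × 450 × 150 / 1000 = 202.5 kN.
Design strength φR_n = 0.75 × 202.5 = 152 kN.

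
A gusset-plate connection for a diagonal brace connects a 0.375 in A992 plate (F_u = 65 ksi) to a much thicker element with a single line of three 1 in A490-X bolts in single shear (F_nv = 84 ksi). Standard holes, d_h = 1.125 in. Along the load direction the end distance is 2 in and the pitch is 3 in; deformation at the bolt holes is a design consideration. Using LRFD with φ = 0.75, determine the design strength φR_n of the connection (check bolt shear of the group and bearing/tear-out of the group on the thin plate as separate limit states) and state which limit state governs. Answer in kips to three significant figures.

Bolt shear: A_b = π·1²/4 = 0.7854 in²; R_n = 84 × 0.7854 × 3 × 1 = 197.9 kips → 0.75 × 197.9 = 148 kips.
Bearing (1.2 l_c t F_u ≤ 2.4 d t F_u): upper limit = 2.4·1·0.375·65 = 58.5 kips.
  Edge l_c = 2 − 1.125/2 = 1.438 → r_n = 42.05 kips; interior l_c = 3 − 1.125 = 1.875 → r_n = 54.84 kips.
  R_n,bearing = 1·42.05 + 2·54.84 = 151.7 kips → 0.75 × 151.7 = 114 kips.
Bearing governs: 114 kips.

114 kips (bearing governs)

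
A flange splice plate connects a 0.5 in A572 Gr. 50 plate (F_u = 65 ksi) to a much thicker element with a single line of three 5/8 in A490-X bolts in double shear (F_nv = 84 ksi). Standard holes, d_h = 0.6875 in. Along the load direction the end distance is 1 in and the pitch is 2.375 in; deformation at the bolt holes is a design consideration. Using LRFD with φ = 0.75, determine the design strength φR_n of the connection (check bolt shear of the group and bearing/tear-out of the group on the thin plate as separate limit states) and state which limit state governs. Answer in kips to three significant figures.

92.3 kips (bearing governs)

Bolt shear: A_b = π·0.625²/4 = 0.3068 in²; R_n = 84 × 0.3068 × 3 × 2 = 154.6 kips → 0.75 × 154.6 = 116 kips.
Bearing (1.2 l_c t F_u ≤ 2.4 d t F_u): upper limit = 2.4·0.625·0.5·65 = 48.75 kips.
  Edge l_c = 1 − 0.6875/2 = 0.6562 → r_n = 25.59 kips; interior l_c = 2.375 − 0.6875 = 1.688 → r_n = 48.75 kips.
  R_n,bearing = 1·25.59 + 2·48.75 = 123.1 kips → 0.75 × 123.1 = 92.3 kips.
Bearing governs: 92.3 kips.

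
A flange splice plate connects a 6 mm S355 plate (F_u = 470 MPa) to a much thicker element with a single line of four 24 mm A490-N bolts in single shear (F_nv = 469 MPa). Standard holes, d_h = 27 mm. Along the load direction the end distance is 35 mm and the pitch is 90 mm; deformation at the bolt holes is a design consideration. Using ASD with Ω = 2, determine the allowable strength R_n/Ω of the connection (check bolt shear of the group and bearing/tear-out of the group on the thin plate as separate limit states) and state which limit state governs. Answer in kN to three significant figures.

Bolt shear: A_b = π·24²/4 = 452.4 mm²; R_n = 469 × 452.4 × 4 × 1 / 1000 = 848.7 kN → 848.7 / 2 = 424 kN.
Bearing (1.2 l_c t F_u ≤ 2.4 d t F_u): upper limit = 2.4·24·6·470 / 1000 = 162.4 kN.
  Edge l_c = 35 − 27/2 = 21.5 → r_n = 72.76 kN; interior l_c = 90 − 27 = 63 → r_n = 162.4 kN.
  R_n,bearing = 1·72.76 + 3·162.4 = 560.1 kN → 560.1 / 2 = 280 kN.
Bearing governs: 280 kN.

280 kN (bearing governs)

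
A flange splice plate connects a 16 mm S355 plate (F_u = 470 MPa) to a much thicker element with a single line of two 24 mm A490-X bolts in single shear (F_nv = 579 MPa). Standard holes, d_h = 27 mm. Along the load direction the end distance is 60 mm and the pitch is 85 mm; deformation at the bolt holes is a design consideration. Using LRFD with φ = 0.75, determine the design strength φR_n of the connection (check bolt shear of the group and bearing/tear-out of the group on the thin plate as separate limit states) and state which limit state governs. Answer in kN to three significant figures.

Bolt shear: A_b = π·24²/4 = 452.4 mm²; R_n = 579 × 452.4 × 2 × 1 / 1000 = 523.9 kN → 0.75 × 523.9 = 393 kN.
Bearing (1.2 l_c t F_u ≤ 2.4 d t F_u): upper limit = 2.4·24·16·470 / 1000 = 433.2 kN.
  Edge l_c = 60 − 27/2 = 46.5 → r_n = 419.6 kN; interior l_c = 85 − 27 = 58 → r_n = 433.2 kN.
  R_n,bearing = 1·419.6 + 1·433.2 = 852.8 kN → 0.75 × 852.8 = 640 kN.
Bolt shear governs: 393 kN.

393 kN (bolt shear governs)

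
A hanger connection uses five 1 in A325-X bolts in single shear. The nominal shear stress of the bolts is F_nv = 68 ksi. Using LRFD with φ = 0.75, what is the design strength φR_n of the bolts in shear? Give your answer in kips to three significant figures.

A_b = π × 1² / 4 = 0.7854 in².
R_n = F_nv · A_b · n · n_s = 68 × 0.7854 × 5 × 1 = 267 kips.
Design strength φR_n = 0.75 × 267 = 200 kips.

200 kips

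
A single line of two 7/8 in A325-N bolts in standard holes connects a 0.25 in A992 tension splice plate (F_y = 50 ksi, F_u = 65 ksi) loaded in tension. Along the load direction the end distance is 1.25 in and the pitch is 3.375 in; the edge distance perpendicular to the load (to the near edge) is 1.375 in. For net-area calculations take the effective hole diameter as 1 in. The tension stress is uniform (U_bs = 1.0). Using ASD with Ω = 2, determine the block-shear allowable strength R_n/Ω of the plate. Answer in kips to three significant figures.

Shear plane L_v = 1.25 + 1·3.375 = 4.625 in; A_gv = 4.625 × 0.25 = 1.156 in².
A_nv = (4.625 − 1.5·1) × 0.25 = 0.7812 in².
A_nt = (1.375 − 0.5·1) × 0.25 = 0.2188 in².
0.6 F_u A_nv = 30.47 kips; 0.6 F_y A_gv = 34.69 kips → shear rupture governs the shear term.
R_n = 30.47 + 1.0 × 65 × 0.2188 = 44.69 kips.
Allowable strength R_n/Ω = 44.69 / 2 = 22.3 kips.

22.3 kips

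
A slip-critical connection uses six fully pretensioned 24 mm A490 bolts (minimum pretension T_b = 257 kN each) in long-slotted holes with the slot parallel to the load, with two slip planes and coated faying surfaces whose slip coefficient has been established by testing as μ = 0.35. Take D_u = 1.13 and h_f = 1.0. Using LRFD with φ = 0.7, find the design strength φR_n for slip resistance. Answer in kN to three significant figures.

854 kN

R_n = μ · D_u · h_f · T_b · n_s · n_b = 0.35 × 1.13 × 1.0 × 257 × 2 × 6 = 1220 kN.
Design strength φR_n = 0.7 × 1220 = 854 kN.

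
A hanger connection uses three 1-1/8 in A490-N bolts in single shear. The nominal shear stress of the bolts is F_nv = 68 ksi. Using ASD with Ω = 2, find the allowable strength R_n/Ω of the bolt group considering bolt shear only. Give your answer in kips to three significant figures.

101 kips

A_b = π × 1.125² / 4 = 0.994 in².
R_n = F_nv · A_b · n · n_s = 68 × 0.994 × 3 × 1 = 202.8 kips.
Allowable strength R_n/Ω = 202.8 / 2 = 101 kips.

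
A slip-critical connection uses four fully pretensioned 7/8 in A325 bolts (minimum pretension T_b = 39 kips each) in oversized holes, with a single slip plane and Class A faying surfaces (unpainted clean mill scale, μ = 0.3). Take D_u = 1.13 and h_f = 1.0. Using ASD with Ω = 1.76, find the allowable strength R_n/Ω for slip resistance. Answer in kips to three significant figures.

R_n = μ · D_u · h_f · T_b · n_s · n_b = 0.3 × 1.13 × 1.0 × 39 × 1 × 4 = 52.88 kips.
Allowable strength R_n/Ω = 52.88 / 1.76 = 30 kips.

30 kips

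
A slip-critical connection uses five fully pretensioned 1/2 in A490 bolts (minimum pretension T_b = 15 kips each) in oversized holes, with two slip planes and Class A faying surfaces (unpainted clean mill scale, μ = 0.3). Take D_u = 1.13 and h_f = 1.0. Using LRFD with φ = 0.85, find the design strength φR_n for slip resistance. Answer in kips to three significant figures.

43.2 kips

R_n = μ · D_u · h_f · T_b · n_s · n_b = 0.3 × 1.13 × 1.0 × 15 × 2 × 5 = 50.85 kips.
Design strength φR_n = 0.85 × 50.85 = 43.2 kips.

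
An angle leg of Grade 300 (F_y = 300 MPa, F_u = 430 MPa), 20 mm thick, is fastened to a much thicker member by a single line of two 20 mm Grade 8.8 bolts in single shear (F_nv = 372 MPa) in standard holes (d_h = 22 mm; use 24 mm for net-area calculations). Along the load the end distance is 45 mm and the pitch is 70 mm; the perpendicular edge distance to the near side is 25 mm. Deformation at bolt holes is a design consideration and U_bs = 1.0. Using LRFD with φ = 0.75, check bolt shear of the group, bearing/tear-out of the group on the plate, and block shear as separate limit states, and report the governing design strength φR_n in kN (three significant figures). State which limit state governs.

175 kN (bolt shear governs)

Bolt shear: A_b = π·20²/4 = 314.2 mm²; R_n = 372 × 314.2 × 2 × 1 / 1000 = 233.7 kN → 0.75 × 233.7 = 175 kN.
Bearing: edge l_c = 34, r_n = 350.9 kN; interior l_c = 48, r_n = 412.8 kN; R_n = 350.9 + 1·412.8 = 763.7 kN → 573 kN.
Block shear: A_gv = 2300, A_nv = 1580, A_nt = 260 mm²; R_n = min(0.6F_uA_nv, 0.6F_yA_gv) + U_bs·F_u·A_nt = 519.4 kN → 390 kN.
Bolt shear governs: 175 kN.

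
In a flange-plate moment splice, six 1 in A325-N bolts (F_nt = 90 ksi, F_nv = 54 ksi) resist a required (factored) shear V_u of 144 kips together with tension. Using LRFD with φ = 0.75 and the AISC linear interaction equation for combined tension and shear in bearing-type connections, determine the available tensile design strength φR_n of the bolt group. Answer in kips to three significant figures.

174 kips

A_b = π·1²/4 = 0.7854 in²; f_rv = 144 / (6 × 0.7854) = 30.56 ksi.
F'_nt = 1.3 F_nt − (F_nt / φF_nv) f_rv = 1.3·90 − (90/(0.75·54))·30.56 = 49.09 ksi, capped at F_nt → F'_nt = 49.09 ksi.
R_n = F'_nt · A_b · n = 49.09 × 0.7854 × 6 = 231.3 kips.
Design strength φR_n = 0.75 × 231.3 = 174 kips.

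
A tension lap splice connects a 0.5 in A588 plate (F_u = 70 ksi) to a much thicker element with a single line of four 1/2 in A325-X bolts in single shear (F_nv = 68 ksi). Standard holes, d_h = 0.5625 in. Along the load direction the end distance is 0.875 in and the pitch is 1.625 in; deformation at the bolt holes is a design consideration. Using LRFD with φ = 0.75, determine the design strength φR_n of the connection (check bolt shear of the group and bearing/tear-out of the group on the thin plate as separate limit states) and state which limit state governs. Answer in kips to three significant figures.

Bolt shear: A_b = π·0.5²/4 = 0.1963 in²; R_n = 68 × 0.1963 × 4 × 1 = 53.41 kips → 0.75 × 53.41 = 40.1 kips.
Bearing (1.2 l_c t F_u ≤ 2.4 d t F_u): upper limit = 2.4·0.5·0.5·70 = 42 kips.
  Edge l_c = 0.875 − 0.5625/2 = 0.5938 → r_n = 24.94 kips; interior l_c = 1.625 − 0.5625 = 1.062 → r_n = 42 kips.
  R_n,bearing = 1·24.94 + 3·42 = 150.9 kips → 0.75 × 150.9 = 113 kips.
Bolt shear governs: 40.1 kips.

40.1 kips (bolt shear governs)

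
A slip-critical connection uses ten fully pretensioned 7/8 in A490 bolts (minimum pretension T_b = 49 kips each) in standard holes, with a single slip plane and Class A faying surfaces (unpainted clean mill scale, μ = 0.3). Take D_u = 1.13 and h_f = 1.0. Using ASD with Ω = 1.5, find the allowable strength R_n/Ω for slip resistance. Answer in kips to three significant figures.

R_n = μ · D_u · h_f · T_b · n_s · n_b = 0.3 × 1.13 × 1.0 × 49 × 1 × 10 = 166.1 kips.
Allowable strength R_n/Ω = 166.1 / 1.5 = 111 kips.

111 kips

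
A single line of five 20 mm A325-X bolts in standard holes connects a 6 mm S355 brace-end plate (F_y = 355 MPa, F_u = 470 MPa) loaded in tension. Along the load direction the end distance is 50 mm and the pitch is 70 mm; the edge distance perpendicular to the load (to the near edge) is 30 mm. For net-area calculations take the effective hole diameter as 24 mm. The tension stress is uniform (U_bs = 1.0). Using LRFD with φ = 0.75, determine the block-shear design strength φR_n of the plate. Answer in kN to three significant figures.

Shear plane L_v = 50 + 4·70 = 330 mm; A_gv = 330 × 6 = 1980 mm².
A_nv = (330 − 4.5·24) × 6 = 1332 mm².
A_nt = (30 − 0.5·24) × 6 = 108 mm².
0.6 F_u A_nv = 375.6 kN; 0.6 F_y A_gv = 421.7 kN → shear rupture governs the shear term.
R_n = 375.6 + 1.0 × 470 × 108 / 1000 = 426.4 kN.
Design strength φR_n = 0.75 × 426.4 = 320 kN.

320 kN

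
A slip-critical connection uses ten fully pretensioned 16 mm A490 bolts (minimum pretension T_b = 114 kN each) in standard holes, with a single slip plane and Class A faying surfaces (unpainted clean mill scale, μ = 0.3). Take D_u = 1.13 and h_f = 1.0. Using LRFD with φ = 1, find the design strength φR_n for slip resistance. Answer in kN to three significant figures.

R_n = μ · D_u · h_f · T_b · n_s · n_b = 0.3 × 1.13 × 1.0 × 114 × 1 × 10 = 386.5 kN.
Design strength φR_n = 1 × 386.5 = 386 kN.

386 kN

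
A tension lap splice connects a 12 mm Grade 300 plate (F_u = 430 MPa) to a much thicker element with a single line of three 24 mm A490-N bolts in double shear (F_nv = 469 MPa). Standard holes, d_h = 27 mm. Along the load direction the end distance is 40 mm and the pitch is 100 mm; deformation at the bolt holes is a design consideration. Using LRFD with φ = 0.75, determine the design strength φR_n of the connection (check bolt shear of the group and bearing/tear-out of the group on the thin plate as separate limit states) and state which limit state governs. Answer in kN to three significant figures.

569 kN (bearing governs)

Bolt shear: A_b = π·24²/4 = 452.4 mm²; R_n = 469 × 452.4 × 3 × 2 / 1000 = 1273 kN → 0.75 × 1273 = 955 kN.
Bearing (1.2 l_c t F_u ≤ 2.4 d t F_u): upper limit = 2.4·24·12·430 / 1000 = 297.2 kN.
  Edge l_c = 40 − 27/2 = 26.5 → r_n = 164.1 kN; interior l_c = 100 − 27 = 73 → r_n = 297.2 kN.
  R_n,bearing = 1·164.1 + 2·297.2 = 758.5 kN → 0.75 × 758.5 = 569 kN.
Bearing governs: 569 kN.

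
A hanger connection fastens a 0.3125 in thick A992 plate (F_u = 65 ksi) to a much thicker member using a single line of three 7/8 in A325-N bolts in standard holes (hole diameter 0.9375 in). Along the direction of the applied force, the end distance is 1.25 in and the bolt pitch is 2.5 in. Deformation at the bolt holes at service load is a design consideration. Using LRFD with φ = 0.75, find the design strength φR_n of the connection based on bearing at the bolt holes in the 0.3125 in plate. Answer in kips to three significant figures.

Per bolt r_n = 1.2 l_c t F_u ≤ 2.4 d t F_u; upper limit = 2.4 × 0.875 × 0.3125 × 65 = 42.66 kips.
Edge bolt: l_c = 1.25 − 0.9375/2 = 0.7812 in → 1.2 × 0.7812 × 0.3125 × 65 = 19.04 → r_n = 19.04 kips.
Interior bolts: l_c = 2.5 − 0.9375 = 1.562 in → 1.2 × 1.562 × 0.3125 × 65 = 38.09 → r_n = 38.09 kips.
R_n = 1 × 19.04 + 2 × 38.09 = 95.21 kips.
Design strength φR_n = 0.75 × 95.21 = 71.4 kips.

71.4 kips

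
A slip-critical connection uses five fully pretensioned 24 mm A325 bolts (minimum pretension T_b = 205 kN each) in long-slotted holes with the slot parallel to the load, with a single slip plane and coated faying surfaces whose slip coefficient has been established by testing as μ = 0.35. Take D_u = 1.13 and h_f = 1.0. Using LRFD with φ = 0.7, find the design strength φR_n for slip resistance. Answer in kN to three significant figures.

R_n = μ · D_u · h_f · T_b · n_s · n_b = 0.35 × 1.13 × 1.0 × 205 × 1 × 5 = 405.4 kN.
Design strength φR_n = 0.7 × 405.4 = 284 kN.

284 kN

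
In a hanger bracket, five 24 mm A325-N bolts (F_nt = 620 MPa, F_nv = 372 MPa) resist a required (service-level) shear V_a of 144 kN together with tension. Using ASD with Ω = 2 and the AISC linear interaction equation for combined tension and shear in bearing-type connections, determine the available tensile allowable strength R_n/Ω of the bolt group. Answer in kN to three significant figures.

A_b = π·24²/4 = 452.4 mm²; f_rv = 144 × 1000 / (5 × 452.4) = 63.66 MPa.
F'_nt = 1.3 F_nt − (Ω F_nt / F_nv) f_rv = 1.3·620 − (2·620/372)·63.66 = 593.8 MPa, capped at F_nt → F'_nt = 593.8 MPa.
R_n = F'_nt · A_b · n = 593.8 × 452.4 × 5 / 1000 = 1343 kN.
Allowable strength R_n/Ω = 1343 / 2 = 672 kN.

672 kN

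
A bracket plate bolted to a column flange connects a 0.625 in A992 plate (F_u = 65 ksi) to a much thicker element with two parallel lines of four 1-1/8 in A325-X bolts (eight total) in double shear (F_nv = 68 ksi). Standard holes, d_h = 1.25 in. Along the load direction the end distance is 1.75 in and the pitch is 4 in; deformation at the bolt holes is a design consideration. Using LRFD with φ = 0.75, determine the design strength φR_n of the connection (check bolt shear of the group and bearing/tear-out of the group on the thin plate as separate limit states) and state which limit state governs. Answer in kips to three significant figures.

Bolt shear: A_b = π·1.125²/4 = 0.994 in²; R_n = 68 × 0.994 × 8 × 2 = 1081 kips → 0.75 × 1081 = 811 kips.
Bearing (1.2 l_c t F_u ≤ 2.4 d t F_u): upper limit = 2.4·1.125·0.625·65 = 109.7 kips.
  Edge l_c = 1.75 − 1.25/2 = 1.125 → r_n = 54.84 kips; interior l_c = 4 − 1.25 = 2.75 → r_n = 109.7 kips.
  R_n,bearing = 2·54.84 + 6·109.7 = 767.8 kips → 0.75 × 767.8 = 576 kips.
Bearing governs: 576 kips.

576 kips (bearing governs)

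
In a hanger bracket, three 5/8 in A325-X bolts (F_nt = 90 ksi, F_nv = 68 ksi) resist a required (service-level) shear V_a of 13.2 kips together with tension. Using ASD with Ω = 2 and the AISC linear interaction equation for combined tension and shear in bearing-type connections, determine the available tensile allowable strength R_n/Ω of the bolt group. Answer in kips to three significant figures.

36.4 kips

A_b = π·0.625²/4 = 0.3068 in²; f_rv = 13.2 / (3 × 0.3068) = 14.34 ksi.
F'_nt = 1.3 F_nt − (Ω F_nt / F_nv) f_rv = 1.3·90 − (2·90/68)·14.34 = 79.04 ksi, capped at F_nt → F'_nt = 79.04 ksi.
R_n = F'_nt · A_b · n = 79.04 × 0.3068 × 3 = 72.74 kips.
Allowable strength R_n/Ω = 72.74 / 2 = 36.4 kips.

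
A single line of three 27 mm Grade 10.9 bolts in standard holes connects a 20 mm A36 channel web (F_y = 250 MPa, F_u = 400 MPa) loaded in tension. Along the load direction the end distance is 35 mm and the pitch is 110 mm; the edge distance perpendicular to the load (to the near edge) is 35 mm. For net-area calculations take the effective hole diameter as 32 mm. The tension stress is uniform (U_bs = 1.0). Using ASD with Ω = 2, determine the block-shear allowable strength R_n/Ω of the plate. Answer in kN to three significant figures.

458 kN

Shear plane L_v = 35 + 2·110 = 255 mm; A_gv = 255 × 20 = 5100 mm².
A_nv = (255 − 2.5·32) × 20 = 3500 mm².
A_nt = (35 − 0.5·32) × 20 = 380 mm².
0.6 F_u A_nv = 840 kN; 0.6 F_y A_gv = 765 kN → shear yielding governs the shear term.
R_n = 765 + 1.0 × 400 × 380 / 1000 = 917 kN.
Allowable strength R_n/Ω = 917 / 2 = 458 kN.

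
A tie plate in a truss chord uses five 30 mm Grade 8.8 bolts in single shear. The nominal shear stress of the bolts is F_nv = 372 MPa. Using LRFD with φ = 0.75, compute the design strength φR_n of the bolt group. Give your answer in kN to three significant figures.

A_b = π × 30² / 4 = 706.9 mm².
R_n = F_nv · A_b · n · n_s = 372 × 706.9 × 5 × 1 / 1000 = 1315 kN.
Design strength φR_n = 0.75 × 1315 = 986 kN.

986 kN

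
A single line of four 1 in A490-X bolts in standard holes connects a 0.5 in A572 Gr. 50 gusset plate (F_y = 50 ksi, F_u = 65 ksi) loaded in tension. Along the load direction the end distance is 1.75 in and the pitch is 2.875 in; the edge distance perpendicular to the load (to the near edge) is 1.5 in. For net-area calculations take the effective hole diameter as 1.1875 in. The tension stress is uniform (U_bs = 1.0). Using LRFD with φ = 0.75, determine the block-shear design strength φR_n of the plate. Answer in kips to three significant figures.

Shear plane L_v = 1.75 + 3·2.875 = 10.38 in; A_gv = 10.38 × 0.5 = 5.188 in².
A_nv = (10.38 − 3.5·1.1875) × 0.5 = 3.109 in².
A_nt = (1.5 − 0.5·1.1875) × 0.5 = 0.4531 in².
0.6 F_u A_nv = 121.3 kips; 0.6 F_y A_gv = 155.6 kips → shear rupture governs the shear term.
R_n = 121.3 + 1.0 × 65 × 0.4531 = 150.7 kips.
Design strength φR_n = 0.75 × 150.7 = 113 kips.

113 kips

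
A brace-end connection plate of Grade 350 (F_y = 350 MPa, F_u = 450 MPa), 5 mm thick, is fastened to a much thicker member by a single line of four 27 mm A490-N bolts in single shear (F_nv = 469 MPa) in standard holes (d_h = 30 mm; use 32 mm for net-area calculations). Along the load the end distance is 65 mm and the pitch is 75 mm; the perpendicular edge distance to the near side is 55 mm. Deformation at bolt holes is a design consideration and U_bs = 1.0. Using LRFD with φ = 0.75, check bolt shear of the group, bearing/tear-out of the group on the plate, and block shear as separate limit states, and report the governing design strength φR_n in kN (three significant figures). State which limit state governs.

Bolt shear: A_b = π·27²/4 = 572.6 mm²; R_n = 469 × 572.6 × 4 × 1 / 1000 = 1074 kN → 0.75 × 1074 = 806 kN.
Bearing: edge l_c = 50, r_n = 135 kN; interior l_c = 45, r_n = 121.5 kN; R_n = 135 + 3·121.5 = 499.5 kN → 375 kN.
Block shear: A_gv = 1450, A_nv = 890, A_nt = 195 mm²; R_n = min(0.6F_uA_nv, 0.6F_yA_gv) + U_bs·F_u·A_nt = 328.1 kN → 246 kN.
Block shear governs: 246 kN.

246 kN (block shear governs)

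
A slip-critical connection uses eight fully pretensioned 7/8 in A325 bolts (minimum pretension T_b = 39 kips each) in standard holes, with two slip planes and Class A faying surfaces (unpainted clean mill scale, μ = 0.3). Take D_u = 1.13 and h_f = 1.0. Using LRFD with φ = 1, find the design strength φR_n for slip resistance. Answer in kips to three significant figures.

212 kips

R_n = μ · D_u · h_f · T_b · n_s · n_b = 0.3 × 1.13 × 1.0 × 39 × 2 × 8 = 211.5 kips.
Design strength φR_n = 1 × 211.5 = 212 kips.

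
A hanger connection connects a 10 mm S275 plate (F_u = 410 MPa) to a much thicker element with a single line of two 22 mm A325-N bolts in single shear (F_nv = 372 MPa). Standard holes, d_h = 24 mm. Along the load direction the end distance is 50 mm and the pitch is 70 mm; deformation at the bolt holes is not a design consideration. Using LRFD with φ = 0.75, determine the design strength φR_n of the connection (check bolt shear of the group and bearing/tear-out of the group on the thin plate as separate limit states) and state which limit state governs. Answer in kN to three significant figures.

Bolt shear: A_b = π·22²/4 = 380.1 mm²; R_n = 372 × 380.1 × 2 × 1 / 1000 = 282.8 kN → 0.75 × 282.8 = 212 kN.
Bearing (1.5 l_c t F_u ≤ 3.0 d t F_u): upper limit = 3.0·22·10·410 / 1000 = 270.6 kN.
  Edge l_c = 50 − 24/2 = 38 → r_n = 233.7 kN; interior l_c = 70 − 24 = 46 → r_n = 270.6 kN.
  R_n,bearing = 1·233.7 + 1·270.6 = 504.3 kN → 0.75 × 504.3 = 378 kN.
Bolt shear governs: 212 kN.

212 kN (bolt shear governs)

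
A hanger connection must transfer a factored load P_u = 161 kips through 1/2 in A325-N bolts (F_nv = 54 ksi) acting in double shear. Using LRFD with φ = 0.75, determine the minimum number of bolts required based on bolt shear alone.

A_b = π·0.5²/4 = 0.1963 in².
Per-bolt design strength φR_n = 0.75 × 54 × 0.1963 × 2 = 15.9 kips.
n ≥ 161 / 15.9 = 10.12 → use 11 bolts.

11 bolts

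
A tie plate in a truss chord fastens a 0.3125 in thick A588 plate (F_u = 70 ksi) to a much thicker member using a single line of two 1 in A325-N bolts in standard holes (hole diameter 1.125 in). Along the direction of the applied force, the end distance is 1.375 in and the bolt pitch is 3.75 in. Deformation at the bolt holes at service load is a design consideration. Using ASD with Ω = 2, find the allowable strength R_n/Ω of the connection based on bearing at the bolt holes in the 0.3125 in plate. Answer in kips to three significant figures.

Per bolt r_n = 1.2 l_c t F_u ≤ 2.4 d t F_u; upper limit = 2.4 × 1 × 0.3125 × 70 = 52.5 kips.
Edge bolt: l_c = 1.375 − 1.125/2 = 0.8125 in → 1.2 × 0.8125 × 0.3125 × 70 = 21.33 → r_n = 21.33 kips.
Interior bolts: l_c = 3.75 − 1.125 = 2.625 in → 1.2 × 2.625 × 0.3125 × 70 = 68.91 → r_n = 52.5 kips.
R_n = 1 × 21.33 + 1 × 52.5 = 73.83 kips.
Allowable strength R_n/Ω = 73.83 / 2 = 36.9 kips.

36.9 kips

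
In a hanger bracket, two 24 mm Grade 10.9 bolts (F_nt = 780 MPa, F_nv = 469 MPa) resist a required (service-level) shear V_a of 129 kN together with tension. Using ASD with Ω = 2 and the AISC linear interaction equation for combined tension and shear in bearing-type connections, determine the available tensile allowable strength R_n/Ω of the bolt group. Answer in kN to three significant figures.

244 kN

A_b = π·24²/4 = 452.4 mm²; f_rv = 129 × 1000 / (2 × 452.4) = 142.6 MPa.
F'_nt = 1.3 F_nt − (Ω F_nt / F_nv) f_rv = 1.3·780 − (2·780/469)·142.6 = 539.8 MPa, capped at F_nt → F'_nt = 539.8 MPa.
R_n = F'_nt · A_b · n = 539.8 × 452.4 × 2 / 1000 = 488.4 kN.
Allowable strength R_n/Ω = 488.4 / 2 = 244 kN.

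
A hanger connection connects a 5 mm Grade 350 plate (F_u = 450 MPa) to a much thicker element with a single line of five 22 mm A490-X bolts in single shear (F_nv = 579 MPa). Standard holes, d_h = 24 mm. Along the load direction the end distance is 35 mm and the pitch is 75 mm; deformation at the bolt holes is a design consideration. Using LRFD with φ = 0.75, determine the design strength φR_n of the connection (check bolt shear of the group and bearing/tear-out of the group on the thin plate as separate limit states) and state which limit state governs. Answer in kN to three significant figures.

Bolt shear: A_b = π·22²/4 = 380.1 mm²; R_n = 579 × 380.1 × 5 × 1 / 1000 = 1100 kN → 0.75 × 1100 = 825 kN.
Bearing (1.2 l_c t F_u ≤ 2.4 d t F_u): upper limit = 2.4·22·5·450 / 1000 = 118.8 kN.
  Edge l_c = 35 − 24/2 = 23 → r_n = 62.1 kN; interior l_c = 75 − 24 = 51 → r_n = 118.8 kN.
  R_n,bearing = 1·62.1 + 4·118.8 = 537.3 kN → 0.75 × 537.3 = 403 kN.
Bearing governs: 403 kN.

403 kN (bearing governs)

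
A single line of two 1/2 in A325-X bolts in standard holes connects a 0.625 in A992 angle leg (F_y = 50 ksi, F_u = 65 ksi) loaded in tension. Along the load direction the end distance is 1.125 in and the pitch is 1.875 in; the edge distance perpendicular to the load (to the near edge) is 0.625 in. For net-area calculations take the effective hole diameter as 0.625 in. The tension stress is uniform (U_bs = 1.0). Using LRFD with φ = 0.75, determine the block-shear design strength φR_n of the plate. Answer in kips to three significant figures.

47.2 kips

Shear plane L_v = 1.125 + 1·1.875 = 3 in; A_gv = 3 × 0.625 = 1.875 in².
A_nv = (3 − 1.5·0.625) × 0.625 = 1.289 in².
A_nt = (0.625 − 0.5·0.625) × 0.625 = 0.1953 in².
0.6 F_u A_nv = 50.27 kips; 0.6 F_y A_gv = 56.25 kips → shear rupture governs the shear term.
R_n = 50.27 + 1.0 × 65 × 0.1953 = 62.97 kips.
Design strength φR_n = 0.75 × 62.97 = 47.2 kips.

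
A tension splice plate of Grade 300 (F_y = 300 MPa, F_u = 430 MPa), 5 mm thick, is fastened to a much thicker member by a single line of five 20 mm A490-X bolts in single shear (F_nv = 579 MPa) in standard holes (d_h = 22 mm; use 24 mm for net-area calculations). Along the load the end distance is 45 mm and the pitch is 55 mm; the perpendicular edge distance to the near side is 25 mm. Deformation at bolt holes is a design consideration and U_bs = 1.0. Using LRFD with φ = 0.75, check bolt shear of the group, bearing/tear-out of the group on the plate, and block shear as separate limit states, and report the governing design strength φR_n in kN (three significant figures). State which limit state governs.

173 kN (block shear governs)

Bolt shear: A_b = π·20²/4 = 314.2 mm²; R_n = 579 × 314.2 × 5 × 1 / 1000 = 909.5 kN → 0.75 × 909.5 = 682 kN.
Bearing: edge l_c = 34, r_n = 87.72 kN; interior l_c = 33, r_n = 85.14 kN; R_n = 87.72 + 4·85.14 = 428.3 kN → 321 kN.
Block shear: A_gv = 1325, A_nv = 785, A_nt = 65 mm²; R_n = min(0.6F_uA_nv, 0.6F_yA_gv) + U_bs·F_u·A_nt = 230.5 kN → 173 kN.
Block shear governs: 173 kN.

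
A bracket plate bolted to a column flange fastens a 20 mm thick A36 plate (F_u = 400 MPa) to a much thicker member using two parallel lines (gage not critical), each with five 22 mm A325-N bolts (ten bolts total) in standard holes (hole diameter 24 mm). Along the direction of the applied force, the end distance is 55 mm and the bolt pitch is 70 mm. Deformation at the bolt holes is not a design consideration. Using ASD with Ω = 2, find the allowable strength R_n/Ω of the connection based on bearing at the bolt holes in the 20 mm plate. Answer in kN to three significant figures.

Per bolt r_n = 1.5 l_c t F_u ≤ 3.0 d t F_u; upper limit = 3.0 × 22 × 20 × 400 / 1000 = 528 kN.
Edge bolt: l_c = 55 − 24/2 = 43 mm → 1.5 × 43 × 20 × 400 / 1000 = 516 → r_n = 516 kN.
Interior bolts: l_c = 70 − 24 = 46 mm → 1.5 × 46 × 20 × 400 / 1000 = 552 → r_n = 528 kN.
R_n = 2 × 516 + 8 × 528 = 5256 kN.
Allowable strength R_n/Ω = 5256 / 2 = 2630 kN.

2630 kN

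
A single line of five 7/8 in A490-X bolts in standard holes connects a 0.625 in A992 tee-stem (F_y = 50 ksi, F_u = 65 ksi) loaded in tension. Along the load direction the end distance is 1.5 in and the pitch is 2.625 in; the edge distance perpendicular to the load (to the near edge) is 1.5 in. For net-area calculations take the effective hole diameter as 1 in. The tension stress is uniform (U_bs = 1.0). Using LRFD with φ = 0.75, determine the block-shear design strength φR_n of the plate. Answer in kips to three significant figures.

Shear plane L_v = 1.5 + 4·2.625 = 12 in; A_gv = 12 × 0.625 = 7.5 in².
A_nv = (12 − 4.5·1) × 0.625 = 4.688 in².
A_nt = (1.5 − 0.5·1) × 0.625 = 0.625 in².
0.6 F_u A_nv = 182.8 kips; 0.6 F_y A_gv = 225 kips → shear rupture governs the shear term.
R_n = 182.8 + 1.0 × 65 × 0.625 = 223.4 kips.
Design strength φR_n = 0.75 × 223.4 = 168 kips.

168 kips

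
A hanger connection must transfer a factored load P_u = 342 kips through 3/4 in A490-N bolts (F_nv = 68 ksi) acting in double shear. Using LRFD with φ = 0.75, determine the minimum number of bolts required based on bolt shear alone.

A_b = π·0.75²/4 = 0.4418 in².
Per-bolt design strength φR_n = 0.75 × 68 × 0.4418 × 2 = 45.06 kips.
n ≥ 342 / 45.06 = 7.59 → use 8 bolts.

8 bolts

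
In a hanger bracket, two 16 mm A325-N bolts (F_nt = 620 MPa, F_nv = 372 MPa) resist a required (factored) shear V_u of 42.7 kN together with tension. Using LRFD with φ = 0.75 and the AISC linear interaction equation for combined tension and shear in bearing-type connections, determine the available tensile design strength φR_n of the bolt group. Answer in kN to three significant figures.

A_b = π·16²/4 = 201.1 mm²; f_rv = 42.7 × 1000 / (2 × 201.1) = 106.2 MPa.
F'_nt = 1.3 F_nt − (F_nt / φF_nv) f_rv = 1.3·620 − (620/(0.75·372))·106.2 = 570 MPa, capped at F_nt → F'_nt = 570 MPa.
R_n = F'_nt · A_b · n = 570 × 201.1 × 2 / 1000 = 229.2 kN.
Design strength φR_n = 0.75 × 229.2 = 172 kN.

172 kN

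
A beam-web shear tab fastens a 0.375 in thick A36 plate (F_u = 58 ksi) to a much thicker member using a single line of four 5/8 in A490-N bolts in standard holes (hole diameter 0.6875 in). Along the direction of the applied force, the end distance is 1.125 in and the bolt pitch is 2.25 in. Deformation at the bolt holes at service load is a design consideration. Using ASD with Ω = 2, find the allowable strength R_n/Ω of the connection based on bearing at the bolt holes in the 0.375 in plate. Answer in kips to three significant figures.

59.1 kips

Per bolt r_n = 1.2 l_c t F_u ≤ 2.4 d t F_u; upper limit = 2.4 × 0.625 × 0.375 × 58 = 32.62 kips.
Edge bolt: l_c = 1.125 − 0.6875/2 = 0.7812 in → 1.2 × 0.7812 × 0.375 × 58 = 20.39 → r_n = 20.39 kips.
Interior bolts: l_c = 2.25 − 0.6875 = 1.562 in → 1.2 × 1.562 × 0.375 × 58 = 40.78 → r_n = 32.62 kips.
R_n = 1 × 20.39 + 3 × 32.62 = 118.3 kips.
Allowable strength R_n/Ω = 118.3 / 2 = 59.1 kips.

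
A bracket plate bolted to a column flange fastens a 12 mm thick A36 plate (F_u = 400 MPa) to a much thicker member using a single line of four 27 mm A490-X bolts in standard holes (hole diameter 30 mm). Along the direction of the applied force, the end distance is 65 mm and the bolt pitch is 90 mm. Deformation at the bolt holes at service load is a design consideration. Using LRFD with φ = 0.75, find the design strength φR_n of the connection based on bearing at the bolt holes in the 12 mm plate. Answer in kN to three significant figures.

Per bolt r_n = 1.2 l_c t F_u ≤ 2.4 d t F_u; upper limit = 2.4 × 27 × 12 × 400 / 1000 = 311 kN.
Edge bolt: l_c = 65 − 30/2 = 50 mm → 1.2 × 50 × 12 × 400 / 1000 = 288 → r_n = 288 kN.
Interior bolts: l_c = 90 − 30 = 60 mm → 1.2 × 60 × 12 × 400 / 1000 = 345.6 → r_n = 311 kN.
R_n = 1 × 288 + 3 × 311 = 1221 kN.
Design strength φR_n = 0.75 × 1221 = 916 kN.

916 kN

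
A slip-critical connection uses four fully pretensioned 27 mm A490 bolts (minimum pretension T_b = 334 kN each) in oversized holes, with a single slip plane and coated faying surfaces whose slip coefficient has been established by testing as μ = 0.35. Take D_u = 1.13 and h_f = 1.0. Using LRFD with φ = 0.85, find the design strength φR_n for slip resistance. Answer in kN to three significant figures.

449 kN

R_n = μ · D_u · h_f · T_b · n_s · n_b = 0.35 × 1.13 × 1.0 × 334 × 1 × 4 = 528.4 kN.
Design strength φR_n = 0.85 × 528.4 = 449 kN.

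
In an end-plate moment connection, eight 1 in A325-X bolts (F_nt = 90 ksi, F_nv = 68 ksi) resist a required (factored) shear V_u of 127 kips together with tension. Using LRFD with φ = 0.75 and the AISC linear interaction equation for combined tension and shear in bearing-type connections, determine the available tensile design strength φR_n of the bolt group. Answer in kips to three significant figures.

A_b = π·1²/4 = 0.7854 in²; f_rv = 127 / (8 × 0.7854) = 20.21 ksi.
F'_nt = 1.3 F_nt − (F_nt / φF_nv) f_rv = 1.3·90 − (90/(0.75·68))·20.21 = 81.33 ksi, capped at F_nt → F'_nt = 81.33 ksi.
R_n = F'_nt · A_b · n = 81.33 × 0.7854 × 8 = 511 kips.
Design strength φR_n = 0.75 × 511 = 383 kips.

383 kips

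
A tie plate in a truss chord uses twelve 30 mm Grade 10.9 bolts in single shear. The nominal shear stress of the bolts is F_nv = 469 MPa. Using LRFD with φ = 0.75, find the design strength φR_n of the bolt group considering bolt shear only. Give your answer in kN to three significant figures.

A_b = π × 30² / 4 = 706.9 mm².
R_n = F_nv · A_b · n · n_s = 469 × 706.9 × 12 × 1 / 1000 = 3978 kN.
Design strength φR_n = 0.75 × 3978 = 2980 kN.

2980 kN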